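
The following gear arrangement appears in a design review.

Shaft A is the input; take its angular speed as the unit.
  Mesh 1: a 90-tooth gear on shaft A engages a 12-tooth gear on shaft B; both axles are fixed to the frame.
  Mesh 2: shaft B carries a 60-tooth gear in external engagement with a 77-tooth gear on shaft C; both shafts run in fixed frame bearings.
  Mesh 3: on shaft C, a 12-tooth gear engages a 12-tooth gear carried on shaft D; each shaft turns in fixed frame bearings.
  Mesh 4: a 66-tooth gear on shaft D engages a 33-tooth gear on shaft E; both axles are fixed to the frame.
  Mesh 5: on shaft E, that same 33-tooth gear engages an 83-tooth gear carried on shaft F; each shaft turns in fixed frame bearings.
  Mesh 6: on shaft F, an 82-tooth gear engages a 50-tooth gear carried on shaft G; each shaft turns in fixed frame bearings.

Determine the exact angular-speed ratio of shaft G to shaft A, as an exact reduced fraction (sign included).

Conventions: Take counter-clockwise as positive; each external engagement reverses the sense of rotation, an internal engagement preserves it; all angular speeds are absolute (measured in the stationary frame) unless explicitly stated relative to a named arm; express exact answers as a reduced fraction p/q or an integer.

class = fixed-axis compound train [6 meshes; 6 ratios multiply, 6 sense flips]
mesh 1 [90T→12T]: running ratio 15/2, sense −
mesh 2 [60T→77T]: running ratio 450/77, sense +
mesh 3 [12T→12T]: running ratio 450/77, sense −
mesh 4 [66T→33T]: running ratio 900/77, sense +
mesh 5 [33T→83T]: running ratio 2700/581, sense −
mesh 6 [82T→50T]: running ratio 4428/581, sense +
ω_out/ω_in = 4428/581

4428/581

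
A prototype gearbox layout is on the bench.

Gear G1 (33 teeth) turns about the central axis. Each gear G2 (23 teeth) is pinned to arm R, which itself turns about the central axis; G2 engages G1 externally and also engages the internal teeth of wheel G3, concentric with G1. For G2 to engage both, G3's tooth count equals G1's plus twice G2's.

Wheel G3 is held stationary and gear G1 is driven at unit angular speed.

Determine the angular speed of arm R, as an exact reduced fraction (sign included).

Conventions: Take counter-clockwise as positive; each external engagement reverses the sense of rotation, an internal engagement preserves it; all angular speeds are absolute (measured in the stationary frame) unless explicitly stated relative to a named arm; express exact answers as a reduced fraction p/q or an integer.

33/112

class = planetary set [G3 = 33+2·23 = 79; Willis about the carrier]
ring teeth: 33 + 2·23 = 79
33(ω_sun−ω_arm) = −79(ω_ring−ω_arm),  ω_ring = 0, ω_sun = 1
33(1−ω_arm) = −79(0−ω_arm)  ⇒  112·ω_arm = 33  ⇒  ω_arm = 33/112
exact speed ratio = 33/112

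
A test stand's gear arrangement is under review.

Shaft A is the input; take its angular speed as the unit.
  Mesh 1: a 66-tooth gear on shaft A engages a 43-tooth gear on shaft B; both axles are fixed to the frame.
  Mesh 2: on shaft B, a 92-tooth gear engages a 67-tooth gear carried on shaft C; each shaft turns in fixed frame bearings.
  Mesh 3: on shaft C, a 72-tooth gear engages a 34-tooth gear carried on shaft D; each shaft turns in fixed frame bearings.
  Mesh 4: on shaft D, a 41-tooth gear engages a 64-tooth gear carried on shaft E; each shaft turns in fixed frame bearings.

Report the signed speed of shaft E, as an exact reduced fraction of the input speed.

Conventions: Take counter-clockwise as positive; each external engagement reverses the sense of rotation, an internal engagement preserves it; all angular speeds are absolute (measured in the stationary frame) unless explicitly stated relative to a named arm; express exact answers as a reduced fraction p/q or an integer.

280071/97954

4-mesh fixed-axis compound train (all bearings frame-fixed)
mesh 1 [66T→43T]: |ω|/ω_in = 1×66/43 = 66/43, sense flips to −
mesh 2 [92T→67T]: |ω|/ω_in = (66/43)×92/67 = 6072/2881, sense flips to +
mesh 3 [72T→34T]: |ω|/ω_in = (6072/2881)×72/34 = 218592/48977, sense flips to −
mesh 4 [41T→64T]: |ω|/ω_in = (218592/48977)×41/64 = 280071/97954, sense flips to +
signed output speed (× input speed) = 280071/97954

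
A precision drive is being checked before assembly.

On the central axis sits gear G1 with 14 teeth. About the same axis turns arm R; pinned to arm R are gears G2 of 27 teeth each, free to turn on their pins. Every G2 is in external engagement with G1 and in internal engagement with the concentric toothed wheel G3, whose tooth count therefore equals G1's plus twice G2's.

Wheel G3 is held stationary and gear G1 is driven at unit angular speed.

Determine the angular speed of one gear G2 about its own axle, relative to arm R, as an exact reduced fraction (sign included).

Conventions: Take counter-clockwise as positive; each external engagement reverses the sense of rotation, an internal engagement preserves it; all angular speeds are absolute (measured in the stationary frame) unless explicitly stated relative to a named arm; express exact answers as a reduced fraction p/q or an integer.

-476/1107

class = planetary set [G3 = 14+2·27 = 68; Willis about the carrier]
ring teeth: 14 + 2·27 = 68
14(ω_sun−ω_arm) = −68(ω_ring−ω_arm),  ω_ring = 0, ω_sun = 1
14(1−ω_arm) = −68(0−ω_arm)  ⇒  82·ω_arm = 14  ⇒  ω_arm = 7/41
sun–planet mesh: 14·(1−7/41) = −27·(ω_p−ω_arm)  ⇒  ω_p−ω_arm = -476/1107
exact speed ratio = -476/1107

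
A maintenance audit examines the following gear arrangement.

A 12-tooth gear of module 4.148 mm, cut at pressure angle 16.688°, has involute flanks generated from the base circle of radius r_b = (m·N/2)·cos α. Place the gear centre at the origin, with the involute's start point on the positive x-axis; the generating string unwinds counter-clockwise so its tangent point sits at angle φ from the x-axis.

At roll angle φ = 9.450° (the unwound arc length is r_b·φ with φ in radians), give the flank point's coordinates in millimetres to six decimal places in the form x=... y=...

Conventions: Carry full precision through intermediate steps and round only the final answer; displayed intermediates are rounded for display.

x=24.161840 y=0.035557

recognized (one wheel, involute flank): single-mesh tooth geometry, m = 4.148, N = 12
pitch radius r_p = m·N/2 = 4.148·12/2 = 24.888000
base radius r_b = r_p·cos α = 24.888000·cos 16.688° = 23.839784
roll angle φ = 9.450° = 0.16493361 rad
x = r_b·(cos φ + φ·sin φ) = 24.161840
y = r_b·(sin φ − φ·cos φ) = 0.035557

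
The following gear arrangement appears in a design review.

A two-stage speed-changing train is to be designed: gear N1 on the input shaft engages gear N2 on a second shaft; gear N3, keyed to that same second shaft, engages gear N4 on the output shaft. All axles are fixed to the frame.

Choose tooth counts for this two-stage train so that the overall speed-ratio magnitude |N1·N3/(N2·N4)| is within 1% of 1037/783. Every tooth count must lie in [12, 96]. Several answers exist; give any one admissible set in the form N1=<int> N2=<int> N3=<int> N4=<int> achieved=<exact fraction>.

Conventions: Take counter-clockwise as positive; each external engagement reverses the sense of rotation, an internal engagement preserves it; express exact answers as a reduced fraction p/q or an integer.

2-stage fixed-axis compound train for ratio 1037/783
target = 1037/783 in lowest terms: an exact hit needs N1·N3 = k·1037 and N2·N4 = k·783 for one integer k, every count in [12, 96]; additionally prefer no 1:1 stage (N1 ≠ N2, N3 ≠ N4)
k = 1: N1·N3 = 1037 = 17·61, N2·N4 = 783 = 27·29
achieved = 17·61/(27·29) = 1037/783; |achieved − target| = 0 ≤ 1037/78300 ✓

N1=17 N2=27 N3=61 N4=29 achieved=1037/783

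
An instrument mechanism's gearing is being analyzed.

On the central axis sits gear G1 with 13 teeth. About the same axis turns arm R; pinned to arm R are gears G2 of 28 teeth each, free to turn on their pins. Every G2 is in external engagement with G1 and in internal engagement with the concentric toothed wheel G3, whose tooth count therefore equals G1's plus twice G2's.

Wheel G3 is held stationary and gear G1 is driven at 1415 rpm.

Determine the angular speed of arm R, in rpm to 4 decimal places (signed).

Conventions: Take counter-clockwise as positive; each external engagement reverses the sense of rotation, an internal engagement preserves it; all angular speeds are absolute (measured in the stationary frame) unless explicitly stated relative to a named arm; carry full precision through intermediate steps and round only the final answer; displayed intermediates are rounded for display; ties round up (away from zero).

+224.3293 rpm

planetary set (13T centre, 28T on arm, 69T internal) — Willis relation
normalise by the input: solve with ω_sun = 1, then scale by 1415 rpm
ring teeth: 13 + 2·28 = 69
13(ω_sun−ω_arm) = −69(ω_ring−ω_arm),  ω_ring = 0, ω_sun = 1
13(1−ω_arm) = −69(0−ω_arm)  ⇒  82·ω_arm = 13  ⇒  ω_arm = 13/82
scale: ω_arm = 13/82 × 1415 rpm = +224.3293 rpm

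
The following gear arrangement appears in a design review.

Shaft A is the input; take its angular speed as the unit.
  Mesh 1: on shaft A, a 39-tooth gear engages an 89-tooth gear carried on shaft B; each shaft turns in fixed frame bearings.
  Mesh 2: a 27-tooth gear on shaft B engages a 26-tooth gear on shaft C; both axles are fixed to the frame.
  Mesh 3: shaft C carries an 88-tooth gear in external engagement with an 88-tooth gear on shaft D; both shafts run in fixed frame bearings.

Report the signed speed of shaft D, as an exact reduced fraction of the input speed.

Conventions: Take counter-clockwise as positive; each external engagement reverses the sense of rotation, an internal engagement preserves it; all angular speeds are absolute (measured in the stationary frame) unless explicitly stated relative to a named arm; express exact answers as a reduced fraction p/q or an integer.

-81/178

3-mesh fixed-axis compound train (all bearings frame-fixed)
mesh 1 [39T→89T]: |ω|/ω_in = 1×39/89 = 39/89, sense flips to −
mesh 2 [27T→26T]: |ω|/ω_in = (39/89)×27/26 = 81/178, sense flips to +
mesh 3 [88T→88T]: |ω|/ω_in = (81/178)×88/88 = 81/178, sense flips to −
signed output speed (× input speed) = -81/178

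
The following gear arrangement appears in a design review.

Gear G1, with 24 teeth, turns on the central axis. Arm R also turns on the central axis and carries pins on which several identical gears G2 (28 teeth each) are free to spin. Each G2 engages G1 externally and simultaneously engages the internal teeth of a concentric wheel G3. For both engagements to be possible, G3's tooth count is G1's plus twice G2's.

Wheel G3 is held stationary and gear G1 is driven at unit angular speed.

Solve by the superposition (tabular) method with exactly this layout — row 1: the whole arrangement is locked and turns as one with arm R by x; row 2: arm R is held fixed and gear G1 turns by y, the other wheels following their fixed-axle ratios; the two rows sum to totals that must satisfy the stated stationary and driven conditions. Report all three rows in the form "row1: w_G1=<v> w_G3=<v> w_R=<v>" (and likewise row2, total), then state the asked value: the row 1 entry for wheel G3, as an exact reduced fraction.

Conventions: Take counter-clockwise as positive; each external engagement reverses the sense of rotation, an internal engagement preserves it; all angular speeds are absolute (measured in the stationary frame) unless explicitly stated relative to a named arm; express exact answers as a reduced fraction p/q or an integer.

row1: w_G1=3/13 w_G3=3/13 w_R=3/13
row2: w_G1=10/13 w_G3=-3/13 w_R=0
total: w_G1=1 w_G3=0 w_R=3/13
asked value: 3/13

recognized (axles ride arm R): planetary set, 24/28/80 teeth
row 1 — lock + rotate with arm: ω_sun = ω_ring = ω_arm = x
row 2 — arm fixed, fixed-axis ratios: sun y, ring −(24/80)·y, arm 0
boundary: total ω_ring = x − (24/80)·y = 0 and total ω_sun = x + y = 1  ⇒  y = 10/13, x = 3/13
row 2 ring = −(24/80)·10/13 = -3/13
totals (row 1 + row 2): sun 3/13 + 10/13 = 1, ring 3/13 + (-3/13) = 0, arm 3/13 + 0 = 3/13
asked cell (row1, ring) = 3/13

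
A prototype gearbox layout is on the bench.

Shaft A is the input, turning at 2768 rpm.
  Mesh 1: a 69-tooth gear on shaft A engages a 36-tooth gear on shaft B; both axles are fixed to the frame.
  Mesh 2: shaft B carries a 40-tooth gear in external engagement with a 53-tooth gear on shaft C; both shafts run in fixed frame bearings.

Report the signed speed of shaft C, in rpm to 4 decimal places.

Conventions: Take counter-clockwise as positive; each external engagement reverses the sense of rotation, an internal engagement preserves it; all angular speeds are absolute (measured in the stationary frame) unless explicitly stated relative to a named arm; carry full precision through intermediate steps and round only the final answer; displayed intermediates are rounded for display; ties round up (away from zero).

+4004.0252 rpm

class = fixed-axis compound train [2 meshes; 2 ratios multiply, 2 sense flips]
mesh 1 [69T→36T]: ω = 2768.0000×69/36 = 5305.3333 rpm, sense flips to −
mesh 2 [40T→53T]: ω = 5305.3333×40/53 = 4004.0252 rpm, sense flips to +
signed output speed = +4004.0252 rpm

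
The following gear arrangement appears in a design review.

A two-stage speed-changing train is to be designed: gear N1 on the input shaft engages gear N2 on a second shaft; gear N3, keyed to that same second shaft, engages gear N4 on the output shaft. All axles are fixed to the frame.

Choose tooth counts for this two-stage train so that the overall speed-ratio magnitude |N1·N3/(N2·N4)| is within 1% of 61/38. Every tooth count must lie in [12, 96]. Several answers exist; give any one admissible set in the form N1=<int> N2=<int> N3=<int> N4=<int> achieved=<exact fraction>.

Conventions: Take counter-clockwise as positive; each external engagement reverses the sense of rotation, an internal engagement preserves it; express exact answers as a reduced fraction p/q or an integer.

N1=12 N2=38 N3=61 N4=12 achieved=61/38

topology: fixed-axis compound train — 2 stages, target 61/38
target = 61/38 in lowest terms: an exact hit needs N1·N3 = k·61 and N2·N4 = k·38 for one integer k, every count in [12, 96]; additionally prefer no 1:1 stage (N1 ≠ N2, N3 ≠ N4)
k = 1…11: no 1:1-free in-range split of k·61 and k·38 into factor pairs; take k = 12
k = 12: N1·N3 = 732 = 12·61, N2·N4 = 456 = 38·12
achieved = 12·61/(38·12) = 61/38; |achieved − target| = 0 ≤ 61/3800 ✓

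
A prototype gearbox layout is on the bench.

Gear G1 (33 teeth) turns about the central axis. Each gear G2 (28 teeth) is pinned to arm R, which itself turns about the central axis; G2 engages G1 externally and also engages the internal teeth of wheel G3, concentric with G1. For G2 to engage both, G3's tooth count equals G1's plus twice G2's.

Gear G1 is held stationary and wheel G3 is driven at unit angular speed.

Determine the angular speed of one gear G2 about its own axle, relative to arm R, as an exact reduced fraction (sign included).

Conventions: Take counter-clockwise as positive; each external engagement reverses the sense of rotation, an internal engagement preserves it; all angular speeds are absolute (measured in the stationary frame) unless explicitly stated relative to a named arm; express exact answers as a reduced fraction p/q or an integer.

2937/3416

topology: planetary set — G1 33T / G2 28T / G3 89T, arm = carrier (Willis)
ring teeth: 33 + 2·28 = 89
33(ω_sun−ω_arm) = −89(ω_ring−ω_arm),  ω_sun = 0, ω_ring = 1
33(0−ω_arm) = −89(1−ω_arm)  ⇒  122·ω_arm = 89  ⇒  ω_arm = 89/122
sun–planet mesh: 33·(0−89/122) = −28·(ω_p−ω_arm)  ⇒  ω_p−ω_arm = 2937/3416
exact speed ratio = 2937/3416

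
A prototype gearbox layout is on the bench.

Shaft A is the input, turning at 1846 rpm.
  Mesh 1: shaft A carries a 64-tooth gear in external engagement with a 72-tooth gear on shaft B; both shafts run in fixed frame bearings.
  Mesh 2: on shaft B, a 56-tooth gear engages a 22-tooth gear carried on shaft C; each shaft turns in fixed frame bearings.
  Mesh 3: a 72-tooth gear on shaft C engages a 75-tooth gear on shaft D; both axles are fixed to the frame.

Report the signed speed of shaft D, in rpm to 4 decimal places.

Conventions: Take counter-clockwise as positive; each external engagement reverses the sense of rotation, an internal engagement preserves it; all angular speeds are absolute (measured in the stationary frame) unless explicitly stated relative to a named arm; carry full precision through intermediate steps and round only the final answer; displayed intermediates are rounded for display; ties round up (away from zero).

-4009.7358 rpm

3-mesh fixed-axis compound train (all bearings frame-fixed)
mesh 1 [64T→72T]: ω = 1846.0000×64/72 = 1640.8889 rpm, sense flips to −
mesh 2 [56T→22T]: ω = 1640.8889×56/22 = 4176.8081 rpm, sense flips to +
mesh 3 [72T→75T]: ω = 4176.8081×72/75 = 4009.7358 rpm, sense flips to −
signed output speed = -4009.7358 rpm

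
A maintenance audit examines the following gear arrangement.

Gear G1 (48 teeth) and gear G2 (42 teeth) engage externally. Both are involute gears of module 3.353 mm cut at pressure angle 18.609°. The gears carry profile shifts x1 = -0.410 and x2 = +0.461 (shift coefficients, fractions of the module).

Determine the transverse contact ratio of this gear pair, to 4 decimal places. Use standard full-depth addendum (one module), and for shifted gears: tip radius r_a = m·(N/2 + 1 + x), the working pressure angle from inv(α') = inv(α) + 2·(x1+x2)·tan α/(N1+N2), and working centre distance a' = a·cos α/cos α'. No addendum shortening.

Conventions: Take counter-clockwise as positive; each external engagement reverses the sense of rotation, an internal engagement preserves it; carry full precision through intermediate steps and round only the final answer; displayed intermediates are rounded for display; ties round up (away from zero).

topology: single-mesh involute geometry — m = 3.353, 48T/42T pair
base radii: r_b1 = 76.264787, r_b2 = 66.731688
tip radii: r_a1 = 82.450270, r_a2 = 75.311733
inv(α') = inv(18.609°) + 2·(-0.410+0.461)·tan α/(48+42) = 0.01230535  ⇒  α' = 18.79974°
a' = a·cos α / cos α' = 150.8850·cos 18.609°/cos 18.79974° = 151.055160
action lengths: √(r_a1²−r_b1²) = 31.332560, √(r_a2²−r_b2²) = 34.910441
base pitch p_b = π·m·cos α = 9.983037
CR = (31.332560 + 34.910441 − 151.055160·sin 18.79974°)/9.983037 = 1.759359
contact ratio ≈ 1.7594

1.7594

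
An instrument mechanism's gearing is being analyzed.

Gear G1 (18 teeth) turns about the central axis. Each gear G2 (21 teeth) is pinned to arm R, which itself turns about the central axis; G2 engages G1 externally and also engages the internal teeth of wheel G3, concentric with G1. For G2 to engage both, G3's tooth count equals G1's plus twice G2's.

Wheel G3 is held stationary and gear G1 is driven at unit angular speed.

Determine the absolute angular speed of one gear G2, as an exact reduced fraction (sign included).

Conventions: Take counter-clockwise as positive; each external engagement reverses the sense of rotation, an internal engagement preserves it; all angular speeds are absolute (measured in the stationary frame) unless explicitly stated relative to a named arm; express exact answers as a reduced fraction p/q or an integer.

-3/7

topology: planetary set — G1 18T / G2 21T / G3 60T, arm = carrier (Willis)
ring teeth: 18 + 2·21 = 60
18(ω_sun−ω_arm) = −60(ω_ring−ω_arm),  ω_ring = 0, ω_sun = 1
18(1−ω_arm) = −60(0−ω_arm)  ⇒  78·ω_arm = 18  ⇒  ω_arm = 3/13
sun–planet mesh: 18·(1−3/13) = −21·(ω_p−ω_arm)  ⇒  ω_p−ω_arm = -60/91
ω_p = 3/13 − 60/91 = -3/7
exact speed ratio = -3/7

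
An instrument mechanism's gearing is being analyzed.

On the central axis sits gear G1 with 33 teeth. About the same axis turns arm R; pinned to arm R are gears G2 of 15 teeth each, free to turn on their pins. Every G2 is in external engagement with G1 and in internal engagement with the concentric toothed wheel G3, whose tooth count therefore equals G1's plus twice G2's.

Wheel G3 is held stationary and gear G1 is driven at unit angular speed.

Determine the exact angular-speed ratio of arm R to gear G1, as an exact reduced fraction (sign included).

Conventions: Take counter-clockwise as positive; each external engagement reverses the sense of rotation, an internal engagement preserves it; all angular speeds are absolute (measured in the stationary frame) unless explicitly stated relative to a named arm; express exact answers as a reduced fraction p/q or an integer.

class = planetary set [G3 = 33+2·15 = 63; Willis about the carrier]
ring teeth: 33 + 2·15 = 63
33(ω_sun−ω_arm) = −63(ω_ring−ω_arm),  ω_ring = 0, ω_sun = 1
33(1−ω_arm) = −63(0−ω_arm)  ⇒  96·ω_arm = 33  ⇒  ω_arm = 11/32
ω_out/ω_in = 11/32

11/32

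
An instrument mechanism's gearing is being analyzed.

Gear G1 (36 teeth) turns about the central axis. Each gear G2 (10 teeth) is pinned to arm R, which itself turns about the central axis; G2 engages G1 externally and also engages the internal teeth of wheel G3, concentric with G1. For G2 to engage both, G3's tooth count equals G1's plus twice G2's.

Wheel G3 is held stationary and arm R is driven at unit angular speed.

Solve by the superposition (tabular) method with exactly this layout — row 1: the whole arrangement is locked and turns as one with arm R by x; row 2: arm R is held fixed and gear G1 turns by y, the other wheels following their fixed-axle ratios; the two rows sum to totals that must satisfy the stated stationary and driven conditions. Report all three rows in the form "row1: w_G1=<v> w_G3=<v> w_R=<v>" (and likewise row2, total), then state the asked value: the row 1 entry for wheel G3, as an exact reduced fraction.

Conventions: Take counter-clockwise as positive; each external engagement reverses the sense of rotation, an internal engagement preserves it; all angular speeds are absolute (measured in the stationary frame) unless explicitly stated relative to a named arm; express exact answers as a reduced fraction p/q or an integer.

class = planetary set [G3 = 36+2·10 = 56; Willis about the carrier]
superposition row 1 [locked train]: every member turns x
row 2 — arm fixed, fixed-axis ratios: sun y, ring −(36/56)·y, arm 0
boundary: total ω_ring = x − (36/56)·y = 0 and total ω_arm = x = 1  ⇒  y = 14/9, x = 1
row 2 ring = −(36/56)·14/9 = -1
totals (row 1 + row 2): sun 1 + 14/9 = 23/9, ring 1 + (-1) = 0, arm 1 + 0 = 1
asked cell (row1, ring) = 1

row1: w_G1=1 w_G3=1 w_R=1
row2: w_G1=14/9 w_G3=-1 w_R=0
total: w_G1=23/9 w_G3=0 w_R=1
asked value: 1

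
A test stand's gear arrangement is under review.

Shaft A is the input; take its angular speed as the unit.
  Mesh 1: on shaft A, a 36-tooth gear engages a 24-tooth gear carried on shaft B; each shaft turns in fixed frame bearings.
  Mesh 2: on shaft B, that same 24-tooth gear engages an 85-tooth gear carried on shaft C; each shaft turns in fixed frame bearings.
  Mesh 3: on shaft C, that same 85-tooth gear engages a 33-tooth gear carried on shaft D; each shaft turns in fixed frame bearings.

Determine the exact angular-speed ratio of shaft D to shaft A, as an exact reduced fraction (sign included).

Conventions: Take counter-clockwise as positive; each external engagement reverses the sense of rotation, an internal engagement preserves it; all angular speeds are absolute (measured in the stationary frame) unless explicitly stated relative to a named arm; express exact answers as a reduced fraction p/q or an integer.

class = fixed-axis compound train [3 meshes; 3 ratios multiply, 3 sense flips]
mesh 1 [36T→24T]: running ratio 3/2, sense −
mesh 2 [24T→85T]: running ratio 36/85, sense +
mesh 3 [85T→33T]: running ratio 12/11, sense −
ω_out/ω_in = -12/11

-12/11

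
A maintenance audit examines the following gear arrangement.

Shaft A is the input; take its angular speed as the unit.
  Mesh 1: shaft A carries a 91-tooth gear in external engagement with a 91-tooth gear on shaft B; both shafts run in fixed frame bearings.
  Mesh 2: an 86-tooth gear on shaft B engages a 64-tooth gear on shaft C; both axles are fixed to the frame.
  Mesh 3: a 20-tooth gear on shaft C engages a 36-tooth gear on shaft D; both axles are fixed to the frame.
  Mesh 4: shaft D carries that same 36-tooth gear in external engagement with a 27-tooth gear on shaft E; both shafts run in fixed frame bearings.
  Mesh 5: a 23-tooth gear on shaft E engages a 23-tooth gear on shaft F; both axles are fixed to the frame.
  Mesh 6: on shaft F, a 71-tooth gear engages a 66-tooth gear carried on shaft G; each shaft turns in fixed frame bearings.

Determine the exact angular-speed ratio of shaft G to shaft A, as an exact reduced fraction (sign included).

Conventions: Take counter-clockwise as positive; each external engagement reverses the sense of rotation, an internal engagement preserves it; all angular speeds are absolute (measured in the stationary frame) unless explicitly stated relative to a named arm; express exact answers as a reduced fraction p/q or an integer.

class = fixed-axis compound train [6 meshes; 6 ratios multiply, 6 sense flips]
mesh 1 [91T→91T]: running ratio 1, sense −
mesh 2 [86T→64T]: running ratio 43/32, sense +
mesh 3 [20T→36T]: running ratio 215/288, sense −
mesh 4 [36T→27T]: running ratio 215/216, sense +
mesh 5 [23T→23T]: running ratio 215/216, sense −
mesh 6 [71T→66T]: running ratio 15265/14256, sense +
ω_out/ω_in = 15265/14256

15265/14256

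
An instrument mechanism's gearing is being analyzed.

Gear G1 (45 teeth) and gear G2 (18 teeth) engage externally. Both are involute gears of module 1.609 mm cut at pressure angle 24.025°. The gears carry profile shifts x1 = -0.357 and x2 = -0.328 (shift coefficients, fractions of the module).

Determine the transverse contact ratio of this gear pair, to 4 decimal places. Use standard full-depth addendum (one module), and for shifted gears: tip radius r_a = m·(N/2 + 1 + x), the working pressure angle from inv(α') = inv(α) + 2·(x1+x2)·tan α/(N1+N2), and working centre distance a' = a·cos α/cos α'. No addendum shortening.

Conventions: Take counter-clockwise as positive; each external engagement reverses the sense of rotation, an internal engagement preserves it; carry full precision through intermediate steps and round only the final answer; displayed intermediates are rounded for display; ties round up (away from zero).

recognized (one external pair, fixed centres): single-mesh tooth geometry, m = 1.609, N1 = 45, N2 = 18
base radii: r_b1 = 33.066201, r_b2 = 13.226481
tip radii: r_a1 = 37.237087, r_a2 = 15.562248
inv(α') = inv(24.025°) + 2·(-0.357-0.328)·tan α/(45+18) = 0.01674293  ⇒  α' = 20.76302°
a' = a·cos α / cos α' = 50.6835·cos 24.025°/cos 20.76302° = 49.507995
action lengths: √(r_a1²−r_b1²) = 17.123872, √(r_a2²−r_b2²) = 8.200230
base pitch p_b = π·m·cos α = 4.616913
CR = (17.123872 + 8.200230 − 49.507995·sin 20.76302°)/4.616913 = 1.683667
contact ratio ≈ 1.6837

1.6837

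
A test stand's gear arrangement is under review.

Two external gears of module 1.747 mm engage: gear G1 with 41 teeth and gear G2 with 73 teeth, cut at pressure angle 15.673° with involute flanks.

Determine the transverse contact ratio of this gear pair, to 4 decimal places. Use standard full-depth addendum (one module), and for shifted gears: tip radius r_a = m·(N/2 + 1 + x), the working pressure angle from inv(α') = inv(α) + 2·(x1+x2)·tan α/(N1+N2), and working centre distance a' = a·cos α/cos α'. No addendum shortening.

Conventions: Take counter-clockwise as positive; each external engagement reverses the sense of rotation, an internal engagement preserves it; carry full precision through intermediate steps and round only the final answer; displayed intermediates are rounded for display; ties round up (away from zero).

2.0536

class = single-mesh tooth geometry [involute pair 41T × 73T, m = 1.747]
base radii: r_b1 = 34.481924, r_b2 = 61.394645
tip radii: r_a1 = 37.560500, r_a2 = 65.512500
no profile shift: α' = α, a' = a
action lengths: √(r_a1²−r_b1²) = 14.892551, √(r_a2²−r_b2²) = 22.860123
base pitch p_b = π·m·cos α = 5.284300
CR = (14.892551 + 22.860123 − 99.579000·sin 15.67300°)/5.284300 = 2.053579
contact ratio ≈ 2.0536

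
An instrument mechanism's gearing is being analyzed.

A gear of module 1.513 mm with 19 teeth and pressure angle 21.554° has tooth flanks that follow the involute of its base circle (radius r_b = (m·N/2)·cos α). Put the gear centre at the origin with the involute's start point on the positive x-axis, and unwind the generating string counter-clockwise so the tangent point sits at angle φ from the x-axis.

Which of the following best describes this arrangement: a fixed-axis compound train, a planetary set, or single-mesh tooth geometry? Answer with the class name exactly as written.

single-mesh tooth geometry

recognized (one wheel, involute flank): single-mesh tooth geometry, m = 1.513, N = 19
classification: single-mesh tooth geometry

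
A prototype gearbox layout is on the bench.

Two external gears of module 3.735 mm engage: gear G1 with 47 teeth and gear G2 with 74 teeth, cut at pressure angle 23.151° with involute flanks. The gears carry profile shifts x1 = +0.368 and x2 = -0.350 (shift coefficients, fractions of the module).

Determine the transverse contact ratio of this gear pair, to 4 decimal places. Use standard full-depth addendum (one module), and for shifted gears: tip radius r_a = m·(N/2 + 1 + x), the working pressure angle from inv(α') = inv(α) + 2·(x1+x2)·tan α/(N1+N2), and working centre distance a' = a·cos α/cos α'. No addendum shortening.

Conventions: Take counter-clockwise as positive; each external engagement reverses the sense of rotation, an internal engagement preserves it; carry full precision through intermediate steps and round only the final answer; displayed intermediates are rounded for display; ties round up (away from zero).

class = single-mesh tooth geometry [involute pair 47T × 74T, m = 3.735]
base radii: r_b1 = 80.704348, r_b2 = 127.066420
tip radii: r_a1 = 92.881980, r_a2 = 140.622750
inv(α') = inv(23.151°) + 2·(+0.368-0.350)·tan α/(47+74) = 0.02365465  ⇒  α' = 23.19079°
a' = a·cos α / cos α' = 225.9675·cos 23.151°/cos 23.19079° = 226.034675
action lengths: √(r_a1²−r_b1²) = 45.976847, √(r_a2²−r_b2²) = 60.240208
base pitch p_b = π·m·cos α = 10.788944
CR = (45.976847 + 60.240208 − 226.034675·sin 23.19079°)/10.788944 = 1.594773
contact ratio ≈ 1.5948

1.5948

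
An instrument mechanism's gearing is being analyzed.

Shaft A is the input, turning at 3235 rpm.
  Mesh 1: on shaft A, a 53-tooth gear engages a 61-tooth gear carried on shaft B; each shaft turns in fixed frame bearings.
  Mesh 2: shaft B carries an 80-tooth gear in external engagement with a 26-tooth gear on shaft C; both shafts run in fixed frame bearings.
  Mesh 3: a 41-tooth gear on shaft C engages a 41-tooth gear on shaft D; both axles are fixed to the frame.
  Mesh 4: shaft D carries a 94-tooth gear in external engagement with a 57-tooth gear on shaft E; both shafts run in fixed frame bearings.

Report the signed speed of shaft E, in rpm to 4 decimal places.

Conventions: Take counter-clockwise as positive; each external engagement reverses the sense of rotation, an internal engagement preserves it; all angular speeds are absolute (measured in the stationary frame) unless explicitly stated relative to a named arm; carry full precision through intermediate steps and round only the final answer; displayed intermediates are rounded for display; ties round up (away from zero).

+14262.3128 rpm

4-mesh fixed-axis compound train (all bearings frame-fixed)
mesh 1 [53T→61T]: ω = 3235.0000×53/61 = 2810.7377 rpm, sense flips to −
mesh 2 [80T→26T]: ω = 2810.7377×80/26 = 8648.4237 rpm, sense flips to +
mesh 3 [41T→41T]: ω = 8648.4237×41/41 = 8648.4237 rpm, sense flips to −
mesh 4 [94T→57T]: ω = 8648.4237×94/57 = 14262.3128 rpm, sense flips to +
signed output speed = +14262.3128 rpm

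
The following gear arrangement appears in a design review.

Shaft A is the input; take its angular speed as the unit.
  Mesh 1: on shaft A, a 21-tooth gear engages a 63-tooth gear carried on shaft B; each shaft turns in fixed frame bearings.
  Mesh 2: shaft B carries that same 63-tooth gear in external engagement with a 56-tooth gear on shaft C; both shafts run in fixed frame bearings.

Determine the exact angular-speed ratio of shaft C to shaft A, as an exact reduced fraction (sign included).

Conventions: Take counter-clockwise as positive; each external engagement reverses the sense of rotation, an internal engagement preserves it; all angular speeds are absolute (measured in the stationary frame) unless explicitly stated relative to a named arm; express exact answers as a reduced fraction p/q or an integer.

3/8

class = fixed-axis compound train [2 meshes; 2 ratios multiply, 2 sense flips]
mesh 1 [21T→63T]: running ratio 1/3, sense −
mesh 2 [63T→56T]: running ratio 3/8, sense +
ω_out/ω_in = 3/8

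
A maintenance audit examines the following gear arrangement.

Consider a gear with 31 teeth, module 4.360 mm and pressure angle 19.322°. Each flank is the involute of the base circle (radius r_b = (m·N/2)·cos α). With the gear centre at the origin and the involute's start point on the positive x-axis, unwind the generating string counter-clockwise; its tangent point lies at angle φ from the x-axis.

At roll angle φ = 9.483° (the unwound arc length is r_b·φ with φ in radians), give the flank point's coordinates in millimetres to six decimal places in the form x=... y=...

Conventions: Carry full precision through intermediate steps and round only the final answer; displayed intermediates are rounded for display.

class = single-mesh tooth geometry [base-circle involute, m = 4.360, 31T]
pitch radius r_p = m·N/2 = 4.360·31/2 = 67.580000
base radius r_b = r_p·cos α = 67.580000·cos 19.322° = 63.773487
roll angle φ = 9.483° = 0.16550957 rad
x = r_b·(cos φ + φ·sin φ) = 64.641001
y = r_b·(sin φ − φ·cos φ) = 0.096117

x=64.641001 y=0.096117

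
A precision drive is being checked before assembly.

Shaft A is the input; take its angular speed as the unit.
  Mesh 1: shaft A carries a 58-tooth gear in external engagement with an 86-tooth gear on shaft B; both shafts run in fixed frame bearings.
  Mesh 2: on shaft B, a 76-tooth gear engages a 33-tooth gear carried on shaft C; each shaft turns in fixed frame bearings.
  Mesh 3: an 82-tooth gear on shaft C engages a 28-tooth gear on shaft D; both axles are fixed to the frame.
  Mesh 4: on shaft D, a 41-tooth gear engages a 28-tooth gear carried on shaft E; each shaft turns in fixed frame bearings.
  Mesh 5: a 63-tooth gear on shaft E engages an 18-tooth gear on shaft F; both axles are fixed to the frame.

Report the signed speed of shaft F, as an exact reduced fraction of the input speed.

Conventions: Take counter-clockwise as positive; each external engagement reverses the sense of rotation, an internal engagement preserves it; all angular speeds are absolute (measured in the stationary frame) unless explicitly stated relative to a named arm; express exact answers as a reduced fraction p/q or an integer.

-926231/39732

5-mesh fixed-axis compound train (all bearings frame-fixed)
mesh 1 [58T→86T]: |ω|/ω_in = 1×58/86 = 29/43, sense flips to −
mesh 2 [76T→33T]: |ω|/ω_in = (29/43)×76/33 = 2204/1419, sense flips to +
mesh 3 [82T→28T]: |ω|/ω_in = (2204/1419)×82/28 = 45182/9933, sense flips to −
mesh 4 [41T→28T]: |ω|/ω_in = (45182/9933)×41/28 = 926231/139062, sense flips to +
mesh 5 [63T→18T]: |ω|/ω_in = (926231/139062)×63/18 = 926231/39732, sense flips to −
signed output speed (× input speed) = -926231/39732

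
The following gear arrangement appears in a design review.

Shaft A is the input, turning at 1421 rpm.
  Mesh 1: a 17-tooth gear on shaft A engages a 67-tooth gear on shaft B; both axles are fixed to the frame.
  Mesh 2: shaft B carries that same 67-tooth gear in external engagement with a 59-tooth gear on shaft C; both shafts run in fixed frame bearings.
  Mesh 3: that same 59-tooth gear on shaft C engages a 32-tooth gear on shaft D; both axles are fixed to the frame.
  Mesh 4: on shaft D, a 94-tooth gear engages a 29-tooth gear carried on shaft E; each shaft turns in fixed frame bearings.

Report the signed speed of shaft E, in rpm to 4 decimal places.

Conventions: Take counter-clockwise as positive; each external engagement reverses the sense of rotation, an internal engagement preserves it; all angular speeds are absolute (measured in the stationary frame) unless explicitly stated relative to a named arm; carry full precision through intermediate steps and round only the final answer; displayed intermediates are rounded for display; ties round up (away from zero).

4-mesh fixed-axis compound train (all bearings frame-fixed)
mesh 1 [17T→67T]: ω = 1421.0000×17/67 = 360.5522 rpm, sense flips to −
mesh 2 [67T→59T]: ω = 360.5522×67/59 = 409.4407 rpm, sense flips to +
mesh 3 [59T→32T]: ω = 409.4407×59/32 = 754.9063 rpm, sense flips to −
mesh 4 [94T→29T]: ω = 754.9063×94/29 = 2446.9375 rpm, sense flips to +
signed output speed = +2446.9375 rpm

+2446.9375 rpm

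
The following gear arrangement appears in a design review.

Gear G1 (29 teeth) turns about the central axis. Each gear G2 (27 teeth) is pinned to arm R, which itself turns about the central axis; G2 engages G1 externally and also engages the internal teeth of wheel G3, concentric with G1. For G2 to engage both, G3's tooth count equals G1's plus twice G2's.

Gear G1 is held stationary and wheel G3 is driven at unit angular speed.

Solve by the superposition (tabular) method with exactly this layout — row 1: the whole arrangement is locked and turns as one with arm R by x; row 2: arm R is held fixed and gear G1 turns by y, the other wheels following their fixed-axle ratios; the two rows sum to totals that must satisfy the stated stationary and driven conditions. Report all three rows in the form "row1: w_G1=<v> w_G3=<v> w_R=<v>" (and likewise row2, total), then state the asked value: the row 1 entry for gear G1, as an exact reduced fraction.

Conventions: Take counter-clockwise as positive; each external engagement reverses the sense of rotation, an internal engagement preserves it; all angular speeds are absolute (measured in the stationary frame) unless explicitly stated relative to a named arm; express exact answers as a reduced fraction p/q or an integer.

class = planetary set [G3 = 29+2·27 = 83; Willis about the carrier]
row 1 — lock + rotate with arm: ω_sun = ω_ring = ω_arm = x
row 2 (arm held, sun turns y): ω_ring = −(29/83)·y, ω_arm = 0
boundary: total ω_sun = x + y = 0 and total ω_ring = x − (29/83)·y = 1  ⇒  y = -83/112, x = 83/112
row 2 ring = −(29/83)·(-83/112) = 29/112
totals (row 1 + row 2): sun 83/112 + (-83/112) = 0, ring 83/112 + 29/112 = 1, arm 83/112 + 0 = 83/112
asked cell (row1, sun) = 83/112

row1: w_G1=83/112 w_G3=83/112 w_R=83/112
row2: w_G1=-83/112 w_G3=29/112 w_R=0
total: w_G1=0 w_G3=1 w_R=83/112
asked value: 83/112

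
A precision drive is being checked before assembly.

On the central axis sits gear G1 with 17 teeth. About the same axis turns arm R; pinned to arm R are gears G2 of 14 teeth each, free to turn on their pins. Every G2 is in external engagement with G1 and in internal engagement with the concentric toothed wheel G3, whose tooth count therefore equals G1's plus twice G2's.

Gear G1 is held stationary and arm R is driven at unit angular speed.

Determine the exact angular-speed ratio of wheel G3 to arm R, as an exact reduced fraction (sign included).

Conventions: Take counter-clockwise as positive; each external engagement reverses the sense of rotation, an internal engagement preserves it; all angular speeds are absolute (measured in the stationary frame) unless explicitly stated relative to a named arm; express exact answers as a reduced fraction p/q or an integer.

62/45

recognized (axles ride arm R): planetary set, 17/14/45 teeth
ring teeth: 17 + 2·14 = 45
17(ω_sun−ω_arm) = −45(ω_ring−ω_arm),  ω_sun = 0, ω_arm = 1
ω_ring = 1 − (17/45)(0−1) = 62/45
ω_out/ω_in = 62/45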